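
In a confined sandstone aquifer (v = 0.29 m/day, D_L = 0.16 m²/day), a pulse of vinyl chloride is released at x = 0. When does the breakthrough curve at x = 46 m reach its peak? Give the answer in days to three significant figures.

For the 1D instantaneous-source solution, setting ∂C/∂t = 0 at fixed x gives v²t² + 2Dt − x² = 0, so t = (√(D² + v²x²) − D)/v².
√(D² + v²x²) = √(0.16² + 0.29² × 46²) = 13.34; v² = 0.0841.
t = (13.34 − 0.16)/0.0841 = 157 days (vs. the pure-advection estimate x/v = 159 d).

157 days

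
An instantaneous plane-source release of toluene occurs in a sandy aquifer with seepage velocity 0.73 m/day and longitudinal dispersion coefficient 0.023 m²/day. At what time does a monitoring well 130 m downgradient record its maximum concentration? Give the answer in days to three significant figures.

178 days

For the 1D instantaneous-source solution, setting ∂C/∂t = 0 at fixed x gives v²t² + 2Dt − x² = 0, so t = (√(D² + v²x²) − D)/v².
√(D² + v²x²) = √(0.023² + 0.73² × 130²) = 94.90; v² = 0.5329.
t = (94.90 − 0.023)/0.5329 = 178 days (vs. the pure-advection estimate x/v = 178 d).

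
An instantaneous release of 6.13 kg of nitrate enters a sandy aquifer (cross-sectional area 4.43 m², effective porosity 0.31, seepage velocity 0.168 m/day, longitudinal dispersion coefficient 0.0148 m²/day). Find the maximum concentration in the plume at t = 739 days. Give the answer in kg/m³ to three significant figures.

0.381 kg/m³

The peak of an instantaneous 1D plume sits at x = vt; there the Gaussian factor is 1 and C_max = M/(n_e·A·√(4πDt)), where n_e·A is the pore area the mass is dissolved in.
√(4πDt) = √(4π × 0.0148 × 739) = 11.72 m, so C_max = 6.13/(0.31 × 4.43 × 11.72) = 0.381 kg/m³.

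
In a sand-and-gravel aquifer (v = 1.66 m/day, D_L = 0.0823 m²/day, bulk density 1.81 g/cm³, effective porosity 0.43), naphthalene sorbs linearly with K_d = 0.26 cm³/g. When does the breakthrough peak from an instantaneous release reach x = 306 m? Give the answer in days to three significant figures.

386 days

Retardation factor R = 1 + ρ_b·K_d/n = 1 + 1.81 × 0.26/0.43 = 2.094.
Sorption retards both mechanisms: v_R = v/R = 0.7927 m/day, D_R = D/R = 0.03930 m²/day.
Peak time from v_R²t² + 2D_R t − x² = 0: t = (√(D_R² + v_R²x²) − D_R)/v_R².
√(D_R² + v_R²x²) = √(0.03930² + 0.7927² × 306²) = 242.6; v_R² = 0.6284.
t = (242.6 − 0.03930)/0.6284 = 386 days.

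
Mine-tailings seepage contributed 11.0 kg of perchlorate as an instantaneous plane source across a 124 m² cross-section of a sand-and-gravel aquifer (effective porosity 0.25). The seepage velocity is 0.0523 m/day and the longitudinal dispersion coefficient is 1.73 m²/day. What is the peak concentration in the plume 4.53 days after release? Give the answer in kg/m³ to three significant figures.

The peak of an instantaneous 1D plume sits at x = vt; there the Gaussian factor is 1 and C_max = M/(n_e·A·√(4πDt)), where n_e·A is the pore area the mass is dissolved in.
√(4πDt) = √(4π × 1.73 × 4.53) = 9.924 m, so C_max = 11.0/(0.25 × 124 × 9.924) = 0.0358 kg/m³.

0.0358 kg/m³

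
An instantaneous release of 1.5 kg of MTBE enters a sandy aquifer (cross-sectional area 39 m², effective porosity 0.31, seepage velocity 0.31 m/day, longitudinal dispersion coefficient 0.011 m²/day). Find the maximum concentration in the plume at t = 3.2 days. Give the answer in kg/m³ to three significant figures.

0.187 kg/m³

The peak of an instantaneous 1D plume sits at x = vt; there the Gaussian factor is 1 and C_max = M/(n_e·A·√(4πDt)), where n_e·A is the pore area the mass is dissolved in.
√(4πDt) = √(4π × 0.011 × 3.2) = 0.6651 m, so C_max = 1.5/(0.31 × 39 × 0.6651) = 0.187 kg/m³.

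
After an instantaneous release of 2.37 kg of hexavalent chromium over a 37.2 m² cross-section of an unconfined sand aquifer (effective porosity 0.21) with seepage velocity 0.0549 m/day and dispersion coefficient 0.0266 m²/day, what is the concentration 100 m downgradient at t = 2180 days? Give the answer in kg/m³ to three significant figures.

For an instantaneous plane source, C(x,t) = M/(n_e·A·√(4πDt)) · exp(−(x−vt)²/(4Dt)), with n_e·A the pore (flow) area.
Plume center vt = 0.0549 × 2180 = 119.682 m, so the well at 100 m is 19.682 m upgradient of the peak.
√(4πDt) = 26.99 m, giving peak height M/(n_e·A·√(4πDt)) = 2.37/(0.21 × 37.2 × 26.99) = 0.01124 kg/m³.
(x−vt)²/(4Dt) = (-19.682)²/(4 × 0.0266 × 2180) = 1.670; exp(−1.670) = 0.1882.
C = 0.01124 × 0.1882 = 0.00212 kg/m³.

0.00212 kg/m³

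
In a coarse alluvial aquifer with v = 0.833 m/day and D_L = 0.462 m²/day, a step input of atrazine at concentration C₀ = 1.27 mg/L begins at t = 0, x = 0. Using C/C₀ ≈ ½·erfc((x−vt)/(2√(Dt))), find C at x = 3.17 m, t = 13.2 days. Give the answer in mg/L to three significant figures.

For a continuous step input, C/C₀ ≈ ½·erfc((x−vt)/(2√(Dt))).
vt = 0.833 × 13.2 = 10.9956 m and 2√(Dt) = 2√(0.462 × 13.2) = 4.939 m.
Argument (x−vt)/(2√(Dt)) = (3.17 − 10.9956)/4.939 = -1.584; ½·erfc(-1.584) = 0.9875.
C = 1.27 × 0.9875 = 1.25 mg/L.

1.25 mg/L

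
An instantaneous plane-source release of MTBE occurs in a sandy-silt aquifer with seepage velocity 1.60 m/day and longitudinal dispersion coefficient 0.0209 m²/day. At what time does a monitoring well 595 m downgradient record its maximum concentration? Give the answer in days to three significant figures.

372 days

For the 1D instantaneous-source solution, setting ∂C/∂t = 0 at fixed x gives v²t² + 2Dt − x² = 0, so t = (√(D² + v²x²) − D)/v².
√(D² + v²x²) = √(0.0209² + 1.60² × 595²) = 952.0; v² = 2.56.
t = (952.0 − 0.0209)/2.56 = 372 days (vs. the pure-advection estimate x/v = 372 d).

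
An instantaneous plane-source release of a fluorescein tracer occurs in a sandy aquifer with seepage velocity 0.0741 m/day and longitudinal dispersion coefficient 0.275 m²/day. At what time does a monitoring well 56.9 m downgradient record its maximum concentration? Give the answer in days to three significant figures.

For the 1D instantaneous-source solution, setting ∂C/∂t = 0 at fixed x gives v²t² + 2Dt − x² = 0, so t = (√(D² + v²x²) − D)/v².
√(D² + v²x²) = √(0.275² + 0.0741² × 56.9²) = 4.225; v² = 0.00549081.
t = (4.225 − 0.275)/0.00549081 = 719 days (vs. the pure-advection estimate x/v = 768 d).

719 days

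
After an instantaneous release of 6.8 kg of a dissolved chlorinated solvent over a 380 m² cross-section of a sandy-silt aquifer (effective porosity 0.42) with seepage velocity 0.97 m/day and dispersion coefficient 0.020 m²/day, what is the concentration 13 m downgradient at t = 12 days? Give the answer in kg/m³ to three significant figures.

For an instantaneous plane source, C(x,t) = M/(n_e·A·√(4πDt)) · exp(−(x−vt)²/(4Dt)), with n_e·A the pore (flow) area.
Plume center vt = 0.97 × 12 = 11.64 m, so the well at 13 m is 1.36 m downgradient of the peak.
√(4πDt) = 1.737 m, giving peak height M/(n_e·A·√(4πDt)) = 6.8/(0.42 × 380 × 1.737) = 0.02453 kg/m³.
(x−vt)²/(4Dt) = (1.36)²/(4 × 0.020 × 12) = 1.927; exp(−1.927) = 0.1456.
C = 0.02453 × 0.1456 = 0.00357 kg/m³.

0.00357 kg/m³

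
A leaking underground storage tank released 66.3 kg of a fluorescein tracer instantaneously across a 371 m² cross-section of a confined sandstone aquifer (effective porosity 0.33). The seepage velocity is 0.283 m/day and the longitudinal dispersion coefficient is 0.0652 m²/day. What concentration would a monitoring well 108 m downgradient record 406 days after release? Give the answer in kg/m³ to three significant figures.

For an instantaneous plane source, C(x,t) = M/(n_e·A·√(4πDt)) · exp(−(x−vt)²/(4Dt)), with n_e·A the pore (flow) area.
Plume center vt = 0.283 × 406 = 114.898 m, so the well at 108 m is 6.898 m upgradient of the peak.
√(4πDt) = 18.24 m, giving peak height M/(n_e·A·√(4πDt)) = 66.3/(0.33 × 371 × 18.24) = 0.02969 kg/m³.
(x−vt)²/(4Dt) = (-6.898)²/(4 × 0.0652 × 406) = 0.4494; exp(−0.4494) = 0.6380.
C = 0.02969 × 0.6380 = 0.0189 kg/m³.

0.0189 kg/m³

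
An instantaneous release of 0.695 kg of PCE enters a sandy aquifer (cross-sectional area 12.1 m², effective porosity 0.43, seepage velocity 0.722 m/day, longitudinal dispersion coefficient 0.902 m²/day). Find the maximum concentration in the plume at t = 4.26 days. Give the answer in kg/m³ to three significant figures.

The peak of an instantaneous 1D plume sits at x = vt; there the Gaussian factor is 1 and C_max = M/(n_e·A·√(4πDt)), where n_e·A is the pore area the mass is dissolved in.
√(4πDt) = √(4π × 0.902 × 4.26) = 6.949 m, so C_max = 0.695/(0.43 × 12.1 × 6.949) = 0.0192 kg/m³.

0.0192 kg/m³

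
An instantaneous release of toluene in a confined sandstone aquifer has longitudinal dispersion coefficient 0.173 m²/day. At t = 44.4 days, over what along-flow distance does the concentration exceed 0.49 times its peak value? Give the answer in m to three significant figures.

9.36 m

The plume is Gaussian with σ = √(2Dt) = √(2 × 0.173 × 44.4) = 3.919 m.
C/C_peak = exp(−Δx²/(2σ²)) = 0.49 ⇒ Δx = σ·√(−2 ln 0.49) = 3.919 × 1.194 = 4.679 m.
Width = 2Δx = 9.36 m.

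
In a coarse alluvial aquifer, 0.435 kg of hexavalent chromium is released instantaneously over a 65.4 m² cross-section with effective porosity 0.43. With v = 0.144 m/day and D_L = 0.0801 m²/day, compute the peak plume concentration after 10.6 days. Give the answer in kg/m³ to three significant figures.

The peak of an instantaneous 1D plume sits at x = vt; there the Gaussian factor is 1 and C_max = M/(n_e·A·√(4πDt)), where n_e·A is the pore area the mass is dissolved in.
√(4πDt) = √(4π × 0.0801 × 10.6) = 3.266 m, so C_max = 0.435/(0.43 × 65.4 × 3.266) = 0.00474 kg/m³.

0.00474 kg/m³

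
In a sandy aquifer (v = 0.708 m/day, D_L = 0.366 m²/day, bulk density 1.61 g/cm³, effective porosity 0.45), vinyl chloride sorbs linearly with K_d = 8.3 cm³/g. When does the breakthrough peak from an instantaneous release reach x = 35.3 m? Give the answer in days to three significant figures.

Retardation factor R = 1 + ρ_b·K_d/n = 1 + 1.61 × 8.3/0.45 = 30.70.
Sorption retards both mechanisms: v_R = v/R = 0.02306 m/day, D_R = D/R = 0.01192 m²/day.
Peak time from v_R²t² + 2D_R t − x² = 0: t = (√(D_R² + v_R²x²) − D_R)/v_R².
√(D_R² + v_R²x²) = √(0.01192² + 0.02306² × 35.3²) = 0.8141; v_R² = 0.0005318.
t = (0.8141 − 0.01192)/0.0005318 = 1510 days.

1510 days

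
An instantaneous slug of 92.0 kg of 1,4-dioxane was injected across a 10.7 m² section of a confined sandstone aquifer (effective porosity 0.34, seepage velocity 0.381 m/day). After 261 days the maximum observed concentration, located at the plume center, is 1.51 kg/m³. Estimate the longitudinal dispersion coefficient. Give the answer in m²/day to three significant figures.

At the plume center C_max = M/(n_e·A·√(4πDt)), so D = M²/(4πt·(n_e·A·C_max)²).
n_e·A·C_max = 0.34 × 10.7 × 1.51 = 5.493 kg/m.
D = 92.0²/(4π × 261 × 5.493²) = 0.0855 m²/day.

0.0855 m²/day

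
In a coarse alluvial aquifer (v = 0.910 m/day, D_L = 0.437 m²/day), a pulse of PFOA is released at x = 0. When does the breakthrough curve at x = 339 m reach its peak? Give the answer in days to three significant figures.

For the 1D instantaneous-source solution, setting ∂C/∂t = 0 at fixed x gives v²t² + 2Dt − x² = 0, so t = (√(D² + v²x²) − D)/v².
√(D² + v²x²) = √(0.437² + 0.910² × 339²) = 308.5; v² = 0.8281.
t = (308.5 − 0.437)/0.8281 = 372 days (vs. the pure-advection estimate x/v = 373 d).

372 days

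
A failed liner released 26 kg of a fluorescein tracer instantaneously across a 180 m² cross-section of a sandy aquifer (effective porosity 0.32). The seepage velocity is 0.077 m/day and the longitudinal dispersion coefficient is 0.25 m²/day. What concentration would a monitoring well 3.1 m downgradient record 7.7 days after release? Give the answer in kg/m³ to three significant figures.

0.0406 kg/m³

For an instantaneous plane source, C(x,t) = M/(n_e·A·√(4πDt)) · exp(−(x−vt)²/(4Dt)), with n_e·A the pore (flow) area.
Plume center vt = 0.077 × 7.7 = 0.5929 m, so the well at 3.1 m is 2.5071 m downgradient of the peak.
√(4πDt) = 4.918 m, giving peak height M/(n_e·A·√(4πDt)) = 26/(0.32 × 180 × 4.918) = 0.09178 kg/m³.
(x−vt)²/(4Dt) = (2.5071)²/(4 × 0.25 × 7.7) = 0.8163; exp(−0.8163) = 0.4421.
C = 0.09178 × 0.4421 = 0.0406 kg/m³.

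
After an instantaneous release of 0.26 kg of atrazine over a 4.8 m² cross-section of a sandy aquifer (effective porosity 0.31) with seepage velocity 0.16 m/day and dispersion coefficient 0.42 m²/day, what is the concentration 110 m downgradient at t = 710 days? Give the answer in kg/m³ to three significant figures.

For an instantaneous plane source, C(x,t) = M/(n_e·A·√(4πDt)) · exp(−(x−vt)²/(4Dt)), with n_e·A the pore (flow) area.
Plume center vt = 0.16 × 710 = 113.6 m, so the well at 110 m is 3.6 m upgradient of the peak.
√(4πDt) = 61.22 m, giving peak height M/(n_e·A·√(4πDt)) = 0.26/(0.31 × 4.8 × 61.22) = 0.002854 kg/m³.
(x−vt)²/(4Dt) = (-3.6)²/(4 × 0.42 × 710) = 0.01087; exp(−0.01087) = 0.9892.
C = 0.002854 × 0.9892 = 0.00282 kg/m³.

0.00282 kg/m³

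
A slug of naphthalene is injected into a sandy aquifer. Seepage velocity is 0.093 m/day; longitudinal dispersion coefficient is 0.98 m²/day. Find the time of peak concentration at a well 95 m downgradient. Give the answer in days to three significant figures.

914 days

For the 1D instantaneous-source solution, setting ∂C/∂t = 0 at fixed x gives v²t² + 2Dt − x² = 0, so t = (√(D² + v²x²) − D)/v².
√(D² + v²x²) = √(0.98² + 0.093² × 95²) = 8.889; v² = 0.008649.
t = (8.889 − 0.98)/0.008649 = 914 days (vs. the pure-advection estimate x/v = 1020 d).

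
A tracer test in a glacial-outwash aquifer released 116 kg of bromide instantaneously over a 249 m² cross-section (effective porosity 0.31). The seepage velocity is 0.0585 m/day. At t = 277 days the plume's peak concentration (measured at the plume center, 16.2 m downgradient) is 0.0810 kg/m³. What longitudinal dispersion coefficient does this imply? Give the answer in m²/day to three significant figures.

At the plume center C_max = M/(n_e·A·√(4πDt)), so D = M²/(4πt·(n_e·A·C_max)²).
n_e·A·C_max = 0.31 × 249 × 0.0810 = 6.252 kg/m.
D = 116²/(4π × 277 × 6.252²) = 0.0989 m²/day.

0.0989 m²/day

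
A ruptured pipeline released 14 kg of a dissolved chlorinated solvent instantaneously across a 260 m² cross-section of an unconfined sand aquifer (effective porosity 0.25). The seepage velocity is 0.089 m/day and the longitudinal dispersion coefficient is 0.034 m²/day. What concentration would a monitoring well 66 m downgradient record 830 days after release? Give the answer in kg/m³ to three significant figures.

For an instantaneous plane source, C(x,t) = M/(n_e·A·√(4πDt)) · exp(−(x−vt)²/(4Dt)), with n_e·A the pore (flow) area.
Plume center vt = 0.089 × 830 = 73.87 m, so the well at 66 m is 7.87 m upgradient of the peak.
√(4πDt) = 18.83 m, giving peak height M/(n_e·A·√(4πDt)) = 14/(0.25 × 260 × 18.83) = 0.01144 kg/m³.
(x−vt)²/(4Dt) = (-7.87)²/(4 × 0.034 × 830) = 0.5487; exp(−0.5487) = 0.5777.
C = 0.01144 × 0.5777 = 0.00661 kg/m³.

0.00661 kg/m³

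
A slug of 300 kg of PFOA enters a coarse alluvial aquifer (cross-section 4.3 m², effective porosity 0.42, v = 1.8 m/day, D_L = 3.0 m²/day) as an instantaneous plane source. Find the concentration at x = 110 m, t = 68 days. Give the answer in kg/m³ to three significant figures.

For an instantaneous plane source, C(x,t) = M/(n_e·A·√(4πDt)) · exp(−(x−vt)²/(4Dt)), with n_e·A the pore (flow) area.
Plume center vt = 1.8 × 68 = 122.4 m, so the well at 110 m is 12.4 m upgradient of the peak.
√(4πDt) = 50.63 m, giving peak height M/(n_e·A·√(4πDt)) = 300/(0.42 × 4.3 × 50.63) = 3.281 kg/m³.
(x−vt)²/(4Dt) = (-12.4)²/(4 × 3.0 × 68) = 0.1884; exp(−0.1884) = 0.8283.
C = 3.281 × 0.8283 = 2.72 kg/m³.

2.72 kg/m³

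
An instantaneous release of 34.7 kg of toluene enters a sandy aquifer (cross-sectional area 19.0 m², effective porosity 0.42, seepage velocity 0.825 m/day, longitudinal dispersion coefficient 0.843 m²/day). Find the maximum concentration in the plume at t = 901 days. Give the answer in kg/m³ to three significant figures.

The peak of an instantaneous 1D plume sits at x = vt; there the Gaussian factor is 1 and C_max = M/(n_e·A·√(4πDt)), where n_e·A is the pore area the mass is dissolved in.
√(4πDt) = √(4π × 0.843 × 901) = 97.70 m, so C_max = 34.7/(0.42 × 19.0 × 97.70) = 0.0445 kg/m³.

0.0445 kg/m³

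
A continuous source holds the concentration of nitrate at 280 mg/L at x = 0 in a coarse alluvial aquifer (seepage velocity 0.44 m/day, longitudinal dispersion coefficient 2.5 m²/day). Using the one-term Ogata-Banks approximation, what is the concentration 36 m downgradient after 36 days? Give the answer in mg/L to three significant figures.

18.6 mg/L

For a continuous step input, C/C₀ ≈ ½·erfc((x−vt)/(2√(Dt))).
vt = 0.44 × 36 = 15.84 m and 2√(Dt) = 2√(2.5 × 36) = 18.97 m.
Argument (x−vt)/(2√(Dt)) = (36 − 15.84)/18.97 = 1.063; ½·erfc(1.063) = 0.06638.
C = 280 × 0.06638 = 18.6 mg/L.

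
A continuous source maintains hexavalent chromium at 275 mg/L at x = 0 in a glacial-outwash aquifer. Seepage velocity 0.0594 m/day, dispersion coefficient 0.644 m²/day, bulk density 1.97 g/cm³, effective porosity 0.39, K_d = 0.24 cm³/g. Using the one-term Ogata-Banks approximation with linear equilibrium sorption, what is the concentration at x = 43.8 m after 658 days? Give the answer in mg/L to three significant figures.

Retardation factor R = 1 + ρ_b·K_d/n = 1 + 1.97 × 0.24/0.39 = 2.212.
Sorption retards both mechanisms: v_R = v/R = 0.02685 m/day, D_R = D/R = 0.2911 m²/day.
v_R·t = 0.02685 × 658 = 17.6673 m; 2√(D_R t) = 27.68 m; argument = (43.8 − 17.6673)/27.68 = 0.9441.
C = C₀ × ½·erfc(0.9441) = 275 × 0.09091 = 25.0 mg/L.

25.0 mg/L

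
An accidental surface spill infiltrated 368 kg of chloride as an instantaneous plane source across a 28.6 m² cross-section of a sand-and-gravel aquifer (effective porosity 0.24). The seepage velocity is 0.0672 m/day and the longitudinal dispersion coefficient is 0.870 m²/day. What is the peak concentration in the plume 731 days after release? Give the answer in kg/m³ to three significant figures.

0.600 kg/m³

The peak of an instantaneous 1D plume sits at x = vt; there the Gaussian factor is 1 and C_max = M/(n_e·A·√(4πDt)), where n_e·A is the pore area the mass is dissolved in.
√(4πDt) = √(4π × 0.870 × 731) = 89.40 m, so C_max = 368/(0.24 × 28.6 × 89.40) = 0.600 kg/m³.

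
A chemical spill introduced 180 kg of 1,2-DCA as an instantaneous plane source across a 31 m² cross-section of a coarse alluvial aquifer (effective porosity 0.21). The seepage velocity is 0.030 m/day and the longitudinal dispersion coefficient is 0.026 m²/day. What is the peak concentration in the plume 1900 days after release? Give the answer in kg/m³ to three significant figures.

1.11 kg/m³

The peak of an instantaneous 1D plume sits at x = vt; there the Gaussian factor is 1 and C_max = M/(n_e·A·√(4πDt)), where n_e·A is the pore area the mass is dissolved in.
√(4πDt) = √(4π × 0.026 × 1900) = 24.92 m, so C_max = 180/(0.21 × 31 × 24.92) = 1.11 kg/m³.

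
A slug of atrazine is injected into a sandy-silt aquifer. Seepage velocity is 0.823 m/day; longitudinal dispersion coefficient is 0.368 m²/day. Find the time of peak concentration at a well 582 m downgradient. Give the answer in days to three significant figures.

For the 1D instantaneous-source solution, setting ∂C/∂t = 0 at fixed x gives v²t² + 2Dt − x² = 0, so t = (√(D² + v²x²) − D)/v².
√(D² + v²x²) = √(0.368² + 0.823² × 582²) = 479.0; v² = 0.677329.
t = (479.0 − 0.368)/0.677329 = 707 days (vs. the pure-advection estimate x/v = 707 d).

707 days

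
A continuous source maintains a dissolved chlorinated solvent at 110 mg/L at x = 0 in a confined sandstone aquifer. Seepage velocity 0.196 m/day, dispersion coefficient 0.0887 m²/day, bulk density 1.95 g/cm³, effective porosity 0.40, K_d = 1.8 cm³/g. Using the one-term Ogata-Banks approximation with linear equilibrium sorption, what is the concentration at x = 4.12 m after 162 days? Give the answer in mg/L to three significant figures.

Retardation factor R = 1 + ρ_b·K_d/n = 1 + 1.95 × 1.8/0.40 = 9.775.
Sorption retards both mechanisms: v_R = v/R = 0.02005 m/day, D_R = D/R = 0.009074 m²/day.
v_R·t = 0.02005 × 162 = 3.2481 m; 2√(D_R t) = 2.425 m; argument = (4.12 − 3.2481)/2.425 = 0.3595.
C = C₀ × ½·erfc(0.3595) = 110 × 0.3056 = 33.6 mg/L.

33.6 mg/L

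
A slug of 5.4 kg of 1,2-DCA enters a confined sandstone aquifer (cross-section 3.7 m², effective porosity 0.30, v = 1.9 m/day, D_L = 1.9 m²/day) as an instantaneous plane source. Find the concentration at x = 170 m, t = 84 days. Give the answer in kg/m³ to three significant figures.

0.0917 kg/m³

For an instantaneous plane source, C(x,t) = M/(n_e·A·√(4πDt)) · exp(−(x−vt)²/(4Dt)), with n_e·A the pore (flow) area.
Plume center vt = 1.9 × 84 = 159.6 m, so the well at 170 m is 10.4 m downgradient of the peak.
√(4πDt) = 44.78 m, giving peak height M/(n_e·A·√(4πDt)) = 5.4/(0.30 × 3.7 × 44.78) = 0.1086 kg/m³.
(x−vt)²/(4Dt) = (10.4)²/(4 × 1.9 × 84) = 0.1694; exp(−0.1694) = 0.8442.
C = 0.1086 × 0.8442 = 0.0917 kg/m³.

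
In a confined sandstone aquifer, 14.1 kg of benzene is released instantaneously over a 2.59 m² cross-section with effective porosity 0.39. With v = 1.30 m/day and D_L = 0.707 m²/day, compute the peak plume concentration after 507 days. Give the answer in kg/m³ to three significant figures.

The peak of an instantaneous 1D plume sits at x = vt; there the Gaussian factor is 1 and C_max = M/(n_e·A·√(4πDt)), where n_e·A is the pore area the mass is dissolved in.
√(4πDt) = √(4π × 0.707 × 507) = 67.11 m, so C_max = 14.1/(0.39 × 2.59 × 67.11) = 0.208 kg/m³.

0.208 kg/m³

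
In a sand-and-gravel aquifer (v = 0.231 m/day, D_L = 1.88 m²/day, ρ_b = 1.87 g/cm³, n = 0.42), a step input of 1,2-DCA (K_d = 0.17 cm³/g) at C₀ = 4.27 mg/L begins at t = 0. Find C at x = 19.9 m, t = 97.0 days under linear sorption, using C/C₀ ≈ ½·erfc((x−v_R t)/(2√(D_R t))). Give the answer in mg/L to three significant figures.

Retardation factor R = 1 + ρ_b·K_d/n = 1 + 1.87 × 0.17/0.42 = 1.757.
Sorption retards both mechanisms: v_R = v/R = 0.1315 m/day, D_R = D/R = 1.070 m²/day.
v_R·t = 0.1315 × 97.0 = 12.7555 m; 2√(D_R t) = 20.38 m; argument = (19.9 − 12.7555)/20.38 = 0.3506.
C = C₀ × ½·erfc(0.3506) = 4.27 × 0.3100 = 1.32 mg/L.

1.32 mg/L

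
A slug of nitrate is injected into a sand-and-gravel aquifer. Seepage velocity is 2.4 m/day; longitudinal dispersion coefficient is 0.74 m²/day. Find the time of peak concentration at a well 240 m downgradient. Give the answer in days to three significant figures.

For the 1D instantaneous-source solution, setting ∂C/∂t = 0 at fixed x gives v²t² + 2Dt − x² = 0, so t = (√(D² + v²x²) − D)/v².
√(D² + v²x²) = √(0.74² + 2.4² × 240²) = 576.0; v² = 5.76.
t = (576.0 − 0.74)/5.76 = 99.9 days (vs. the pure-advection estimate x/v = 100 d).

99.9 days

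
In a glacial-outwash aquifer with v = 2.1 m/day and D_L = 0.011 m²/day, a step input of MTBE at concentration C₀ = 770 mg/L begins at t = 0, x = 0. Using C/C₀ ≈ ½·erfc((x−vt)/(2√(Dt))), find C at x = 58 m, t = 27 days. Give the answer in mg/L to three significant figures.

For a continuous step input, C/C₀ ≈ ½·erfc((x−vt)/(2√(Dt))).
vt = 2.1 × 27 = 56.7 m and 2√(Dt) = 2√(0.011 × 27) = 1.090 m.
Argument (x−vt)/(2√(Dt)) = (58 − 56.7)/1.090 = 1.193; ½·erfc(1.193) = 0.04579.
C = 770 × 0.04579 = 35.3 mg/L.

35.3 mg/L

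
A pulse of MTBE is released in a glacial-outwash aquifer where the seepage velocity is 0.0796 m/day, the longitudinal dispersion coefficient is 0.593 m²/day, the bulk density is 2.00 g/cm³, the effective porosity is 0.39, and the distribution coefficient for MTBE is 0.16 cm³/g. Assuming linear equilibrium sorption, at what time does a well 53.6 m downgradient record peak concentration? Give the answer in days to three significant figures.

1070 days

Retardation factor R = 1 + ρ_b·K_d/n = 1 + 2.00 × 0.16/0.39 = 1.821.
Sorption retards both mechanisms: v_R = v/R = 0.04371 m/day, D_R = D/R = 0.3256 m²/day.
Peak time from v_R²t² + 2D_R t − x² = 0: t = (√(D_R² + v_R²x²) − D_R)/v_R².
√(D_R² + v_R²x²) = √(0.3256² + 0.04371² × 53.6²) = 2.365; v_R² = 0.001911.
t = (2.365 − 0.3256)/0.001911 = 1070 days.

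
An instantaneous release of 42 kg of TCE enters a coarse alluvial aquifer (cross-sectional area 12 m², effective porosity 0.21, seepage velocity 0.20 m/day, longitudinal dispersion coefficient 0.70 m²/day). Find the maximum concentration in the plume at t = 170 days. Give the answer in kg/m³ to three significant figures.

The peak of an instantaneous 1D plume sits at x = vt; there the Gaussian factor is 1 and C_max = M/(n_e·A·√(4πDt)), where n_e·A is the pore area the mass is dissolved in.
√(4πDt) = √(4π × 0.70 × 170) = 38.67 m, so C_max = 42/(0.21 × 12 × 38.67) = 0.431 kg/m³.

0.431 kg/m³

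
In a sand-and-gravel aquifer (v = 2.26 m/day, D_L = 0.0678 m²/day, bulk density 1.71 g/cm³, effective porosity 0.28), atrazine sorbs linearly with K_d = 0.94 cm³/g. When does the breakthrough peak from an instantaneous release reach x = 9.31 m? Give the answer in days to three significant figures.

27.7 days

Retardation factor R = 1 + ρ_b·K_d/n = 1 + 1.71 × 0.94/0.28 = 6.741.
Sorption retards both mechanisms: v_R = v/R = 0.3353 m/day, D_R = D/R = 0.01006 m²/day.
Peak time from v_R²t² + 2D_R t − x² = 0: t = (√(D_R² + v_R²x²) − D_R)/v_R².
√(D_R² + v_R²x²) = √(0.01006² + 0.3353² × 9.31²) = 3.122; v_R² = 0.1124.
t = (3.122 − 0.01006)/0.1124 = 27.7 days.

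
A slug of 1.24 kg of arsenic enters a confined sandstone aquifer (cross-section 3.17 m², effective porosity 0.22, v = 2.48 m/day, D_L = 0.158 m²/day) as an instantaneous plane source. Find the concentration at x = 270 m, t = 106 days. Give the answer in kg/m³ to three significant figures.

For an instantaneous plane source, C(x,t) = M/(n_e·A·√(4πDt)) · exp(−(x−vt)²/(4Dt)), with n_e·A the pore (flow) area.
Plume center vt = 2.48 × 106 = 262.88 m, so the well at 270 m is 7.12 m downgradient of the peak.
√(4πDt) = 14.51 m, giving peak height M/(n_e·A·√(4πDt)) = 1.24/(0.22 × 3.17 × 14.51) = 0.1225 kg/m³.
(x−vt)²/(4Dt) = (7.12)²/(4 × 0.158 × 106) = 0.7567; exp(−0.7567) = 0.4692.
C = 0.1225 × 0.4692 = 0.0575 kg/m³.

0.0575 kg/m³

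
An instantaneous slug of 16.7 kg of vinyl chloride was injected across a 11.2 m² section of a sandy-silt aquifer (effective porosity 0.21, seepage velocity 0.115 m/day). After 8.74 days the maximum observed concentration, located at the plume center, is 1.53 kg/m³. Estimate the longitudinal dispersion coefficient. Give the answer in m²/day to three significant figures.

0.196 m²/day

At the plume center C_max = M/(n_e·A·√(4πDt)), so D = M²/(4πt·(n_e·A·C_max)²).
n_e·A·C_max = 0.21 × 11.2 × 1.53 = 3.599 kg/m.
D = 16.7²/(4π × 8.74 × 3.599²) = 0.196 m²/day.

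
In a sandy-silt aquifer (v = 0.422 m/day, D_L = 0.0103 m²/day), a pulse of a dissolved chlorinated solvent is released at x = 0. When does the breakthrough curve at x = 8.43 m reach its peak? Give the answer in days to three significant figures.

For the 1D instantaneous-source solution, setting ∂C/∂t = 0 at fixed x gives v²t² + 2Dt − x² = 0, so t = (√(D² + v²x²) − D)/v².
√(D² + v²x²) = √(0.0103² + 0.422² × 8.43²) = 3.557; v² = 0.178084.
t = (3.557 − 0.0103)/0.178084 = 19.9 days (vs. the pure-advection estimate x/v = 20.0 d).

19.9 days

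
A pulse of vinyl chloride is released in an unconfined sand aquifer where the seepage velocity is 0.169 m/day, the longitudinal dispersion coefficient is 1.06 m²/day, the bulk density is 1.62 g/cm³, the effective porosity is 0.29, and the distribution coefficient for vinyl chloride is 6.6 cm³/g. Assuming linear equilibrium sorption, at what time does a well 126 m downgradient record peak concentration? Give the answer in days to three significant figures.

Retardation factor R = 1 + ρ_b·K_d/n = 1 + 1.62 × 6.6/0.29 = 37.87.
Sorption retards both mechanisms: v_R = v/R = 0.004463 m/day, D_R = D/R = 0.02799 m²/day.
Peak time from v_R²t² + 2D_R t − x² = 0: t = (√(D_R² + v_R²x²) − D_R)/v_R².
√(D_R² + v_R²x²) = √(0.02799² + 0.004463² × 126²) = 0.5630; v_R² = 1.992e-05.
t = (0.5630 − 0.02799)/1.992e-05 = 26900 days.

26900 days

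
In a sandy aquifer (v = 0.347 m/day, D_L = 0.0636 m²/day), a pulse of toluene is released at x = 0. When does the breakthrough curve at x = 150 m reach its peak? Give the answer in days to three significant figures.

432 days

For the 1D instantaneous-source solution, setting ∂C/∂t = 0 at fixed x gives v²t² + 2Dt − x² = 0, so t = (√(D² + v²x²) − D)/v².
√(D² + v²x²) = √(0.0636² + 0.347² × 150²) = 52.05; v² = 0.120409.
t = (52.05 − 0.0636)/0.120409 = 432 days (vs. the pure-advection estimate x/v = 432 d).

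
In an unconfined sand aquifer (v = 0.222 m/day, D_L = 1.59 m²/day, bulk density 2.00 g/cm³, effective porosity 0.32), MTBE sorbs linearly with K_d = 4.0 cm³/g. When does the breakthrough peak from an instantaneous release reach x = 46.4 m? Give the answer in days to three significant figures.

4660 days

Retardation factor R = 1 + ρ_b·K_d/n = 1 + 2.00 × 4.0/0.32 = 26.00.
Sorption retards both mechanisms: v_R = v/R = 0.008538 m/day, D_R = D/R = 0.06115 m²/day.
Peak time from v_R²t² + 2D_R t − x² = 0: t = (√(D_R² + v_R²x²) − D_R)/v_R².
√(D_R² + v_R²x²) = √(0.06115² + 0.008538² × 46.4²) = 0.4009; v_R² = 7.290e-05.
t = (0.4009 − 0.06115)/7.290e-05 = 4660 days.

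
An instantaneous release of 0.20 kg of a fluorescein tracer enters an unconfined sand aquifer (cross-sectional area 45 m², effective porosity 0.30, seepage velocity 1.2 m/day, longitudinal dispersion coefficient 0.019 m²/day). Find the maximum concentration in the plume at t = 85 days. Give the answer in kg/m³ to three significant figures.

0.00329 kg/m³

The peak of an instantaneous 1D plume sits at x = vt; there the Gaussian factor is 1 and C_max = M/(n_e·A·√(4πDt)), where n_e·A is the pore area the mass is dissolved in.
√(4πDt) = √(4π × 0.019 × 85) = 4.505 m, so C_max = 0.20/(0.30 × 45 × 4.505) = 0.00329 kg/m³.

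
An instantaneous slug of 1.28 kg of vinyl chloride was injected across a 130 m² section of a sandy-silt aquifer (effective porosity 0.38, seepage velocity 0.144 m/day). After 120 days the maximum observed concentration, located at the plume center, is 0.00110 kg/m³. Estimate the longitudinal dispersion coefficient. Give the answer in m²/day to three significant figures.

0.368 m²/day

At the plume center C_max = M/(n_e·A·√(4πDt)), so D = M²/(4πt·(n_e·A·C_max)²).
n_e·A·C_max = 0.38 × 130 × 0.00110 = 0.05434 kg/m.
D = 1.28²/(4π × 120 × 0.05434²) = 0.368 m²/day.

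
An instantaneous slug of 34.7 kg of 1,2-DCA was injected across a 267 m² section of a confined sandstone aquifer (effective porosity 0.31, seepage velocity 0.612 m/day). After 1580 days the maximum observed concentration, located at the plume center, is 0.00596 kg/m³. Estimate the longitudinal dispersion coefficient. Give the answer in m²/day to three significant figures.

At the plume center C_max = M/(n_e·A·√(4πDt)), so D = M²/(4πt·(n_e·A·C_max)²).
n_e·A·C_max = 0.31 × 267 × 0.00596 = 0.4933 kg/m.
D = 34.7²/(4π × 1580 × 0.4933²) = 0.249 m²/day.

0.249 m²/day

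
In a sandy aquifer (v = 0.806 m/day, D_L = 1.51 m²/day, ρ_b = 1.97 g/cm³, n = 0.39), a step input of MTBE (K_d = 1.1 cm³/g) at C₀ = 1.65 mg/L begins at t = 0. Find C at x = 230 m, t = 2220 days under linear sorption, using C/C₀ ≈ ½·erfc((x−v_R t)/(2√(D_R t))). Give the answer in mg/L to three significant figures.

Retardation factor R = 1 + ρ_b·K_d/n = 1 + 1.97 × 1.1/0.39 = 6.556.
Sorption retards both mechanisms: v_R = v/R = 0.1229 m/day, D_R = D/R = 0.2303 m²/day.
v_R·t = 0.1229 × 2220 = 272.838 m; 2√(D_R t) = 45.22 m; argument = (230 − 272.838)/45.22 = -0.9473.
C = C₀ × ½·erfc(-0.9473) = 1.65 × 0.9098 = 1.50 mg/L.

1.50 mg/L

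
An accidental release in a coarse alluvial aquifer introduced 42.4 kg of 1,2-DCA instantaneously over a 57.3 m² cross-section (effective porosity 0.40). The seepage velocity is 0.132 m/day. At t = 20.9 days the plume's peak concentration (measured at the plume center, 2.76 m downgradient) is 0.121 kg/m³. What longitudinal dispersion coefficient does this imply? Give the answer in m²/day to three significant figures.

0.890 m²/day

At the plume center C_max = M/(n_e·A·√(4πDt)), so D = M²/(4πt·(n_e·A·C_max)²).
n_e·A·C_max = 0.40 × 57.3 × 0.121 = 2.773 kg/m.
D = 42.4²/(4π × 20.9 × 2.773²) = 0.890 m²/day.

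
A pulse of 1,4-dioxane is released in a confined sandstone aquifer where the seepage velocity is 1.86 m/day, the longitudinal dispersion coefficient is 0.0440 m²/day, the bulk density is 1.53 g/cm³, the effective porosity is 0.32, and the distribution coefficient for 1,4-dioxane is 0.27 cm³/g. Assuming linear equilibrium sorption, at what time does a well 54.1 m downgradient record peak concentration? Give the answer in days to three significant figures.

Retardation factor R = 1 + ρ_b·K_d/n = 1 + 1.53 × 0.27/0.32 = 2.291.
Sorption retards both mechanisms: v_R = v/R = 0.8119 m/day, D_R = D/R = 0.01921 m²/day.
Peak time from v_R²t² + 2D_R t − x² = 0: t = (√(D_R² + v_R²x²) − D_R)/v_R².
√(D_R² + v_R²x²) = √(0.01921² + 0.8119² × 54.1²) = 43.92; v_R² = 0.6592.
t = (43.92 − 0.01921)/0.6592 = 66.6 days.

66.6 days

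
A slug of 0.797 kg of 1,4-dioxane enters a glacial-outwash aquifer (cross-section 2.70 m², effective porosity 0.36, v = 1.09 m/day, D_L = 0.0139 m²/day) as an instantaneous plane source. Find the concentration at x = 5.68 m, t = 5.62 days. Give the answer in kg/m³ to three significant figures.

0.438 kg/m³

For an instantaneous plane source, C(x,t) = M/(n_e·A·√(4πDt)) · exp(−(x−vt)²/(4Dt)), with n_e·A the pore (flow) area.
Plume center vt = 1.09 × 5.62 = 6.1258 m, so the well at 5.68 m is 0.4458 m upgradient of the peak.
√(4πDt) = 0.9908 m, giving peak height M/(n_e·A·√(4πDt)) = 0.797/(0.36 × 2.70 × 0.9908) = 0.8276 kg/m³.
(x−vt)²/(4Dt) = (-0.4458)²/(4 × 0.0139 × 5.62) = 0.6360; exp(−0.6360) = 0.5294.
C = 0.8276 × 0.5294 = 0.438 kg/m³.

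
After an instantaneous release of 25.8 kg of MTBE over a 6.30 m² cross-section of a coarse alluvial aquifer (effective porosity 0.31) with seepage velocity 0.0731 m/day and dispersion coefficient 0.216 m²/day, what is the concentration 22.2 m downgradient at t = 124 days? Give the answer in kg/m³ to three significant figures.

For an instantaneous plane source, C(x,t) = M/(n_e·A·√(4πDt)) · exp(−(x−vt)²/(4Dt)), with n_e·A the pore (flow) area.
Plume center vt = 0.0731 × 124 = 9.0644 m, so the well at 22.2 m is 13.1356 m downgradient of the peak.
√(4πDt) = 18.35 m, giving peak height M/(n_e·A·√(4πDt)) = 25.8/(0.31 × 6.30 × 18.35) = 0.7199 kg/m³.
(x−vt)²/(4Dt) = (13.1356)²/(4 × 0.216 × 124) = 1.611; exp(−1.611) = 0.1997.
C = 0.7199 × 0.1997 = 0.144 kg/m³.

0.144 kg/m³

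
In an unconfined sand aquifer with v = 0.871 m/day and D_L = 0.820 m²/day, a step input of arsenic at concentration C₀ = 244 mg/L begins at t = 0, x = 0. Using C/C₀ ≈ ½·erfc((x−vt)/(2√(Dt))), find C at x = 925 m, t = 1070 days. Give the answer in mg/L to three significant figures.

138 mg/L

For a continuous step input, C/C₀ ≈ ½·erfc((x−vt)/(2√(Dt))).
vt = 0.871 × 1070 = 931.97 m and 2√(Dt) = 2√(0.820 × 1070) = 59.24 m.
Argument (x−vt)/(2√(Dt)) = (925 − 931.97)/59.24 = -0.1177; ½·erfc(-0.1177) = 0.5661.
C = 244 × 0.5661 = 138 mg/L.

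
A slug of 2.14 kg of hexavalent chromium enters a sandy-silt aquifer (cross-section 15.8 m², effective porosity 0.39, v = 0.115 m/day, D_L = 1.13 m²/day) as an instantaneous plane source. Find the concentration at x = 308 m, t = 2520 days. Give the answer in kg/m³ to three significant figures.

0.00178 kg/m³

For an instantaneous plane source, C(x,t) = M/(n_e·A·√(4πDt)) · exp(−(x−vt)²/(4Dt)), with n_e·A the pore (flow) area.
Plume center vt = 0.115 × 2520 = 289.8 m, so the well at 308 m is 18.2 m downgradient of the peak.
√(4πDt) = 189.2 m, giving peak height M/(n_e·A·√(4πDt)) = 2.14/(0.39 × 15.8 × 189.2) = 0.001836 kg/m³.
(x−vt)²/(4Dt) = (18.2)²/(4 × 1.13 × 2520) = 0.02908; exp(−0.02908) = 0.9713.
C = 0.001836 × 0.9713 = 0.00178 kg/m³.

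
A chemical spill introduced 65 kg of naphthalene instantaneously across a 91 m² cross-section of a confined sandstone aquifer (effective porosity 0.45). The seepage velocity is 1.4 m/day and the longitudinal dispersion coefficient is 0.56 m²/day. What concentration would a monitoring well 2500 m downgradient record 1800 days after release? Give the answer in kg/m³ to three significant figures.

0.0128 kg/m³

For an instantaneous plane source, C(x,t) = M/(n_e·A·√(4πDt)) · exp(−(x−vt)²/(4Dt)), with n_e·A the pore (flow) area.
Plume center vt = 1.4 × 1800 = 2520 m, so the well at 2500 m is 20 m upgradient of the peak.
√(4πDt) = 112.5 m, giving peak height M/(n_e·A·√(4πDt)) = 65/(0.45 × 91 × 112.5) = 0.01411 kg/m³.
(x−vt)²/(4Dt) = (-20)²/(4 × 0.56 × 1800) = 0.09921; exp(−0.09921) = 0.9056.
C = 0.01411 × 0.9056 = 0.0128 kg/m³.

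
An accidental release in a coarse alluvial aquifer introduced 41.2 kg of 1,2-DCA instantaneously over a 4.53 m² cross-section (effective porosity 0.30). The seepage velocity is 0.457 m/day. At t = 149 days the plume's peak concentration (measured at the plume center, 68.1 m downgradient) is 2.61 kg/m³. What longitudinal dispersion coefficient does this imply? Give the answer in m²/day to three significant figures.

0.0721 m²/day

At the plume center C_max = M/(n_e·A·√(4πDt)), so D = M²/(4πt·(n_e·A·C_max)²).
n_e·A·C_max = 0.30 × 4.53 × 2.61 = 3.547 kg/m.
D = 41.2²/(4π × 149 × 3.547²) = 0.0721 m²/day.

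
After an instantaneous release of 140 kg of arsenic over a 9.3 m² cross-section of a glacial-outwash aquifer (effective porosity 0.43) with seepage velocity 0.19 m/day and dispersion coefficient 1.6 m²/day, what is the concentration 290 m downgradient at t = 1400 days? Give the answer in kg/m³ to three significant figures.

For an instantaneous plane source, C(x,t) = M/(n_e·A·√(4πDt)) · exp(−(x−vt)²/(4Dt)), with n_e·A the pore (flow) area.
Plume center vt = 0.19 × 1400 = 266 m, so the well at 290 m is 24 m downgradient of the peak.
√(4πDt) = 167.8 m, giving peak height M/(n_e·A·√(4πDt)) = 140/(0.43 × 9.3 × 167.8) = 0.2086 kg/m³.
(x−vt)²/(4Dt) = (24)²/(4 × 1.6 × 1400) = 0.06429; exp(−0.06429) = 0.9377.
C = 0.2086 × 0.9377 = 0.196 kg/m³.

0.196 kg/m³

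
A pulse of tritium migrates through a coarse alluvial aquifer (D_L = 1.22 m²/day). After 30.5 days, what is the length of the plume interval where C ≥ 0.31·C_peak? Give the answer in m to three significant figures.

26.4 m

The plume is Gaussian with σ = √(2Dt) = √(2 × 1.22 × 30.5) = 8.627 m.
C/C_peak = exp(−Δx²/(2σ²)) = 0.31 ⇒ Δx = σ·√(−2 ln 0.31) = 8.627 × 1.530 = 13.20 m.
Width = 2Δx = 26.4 m.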